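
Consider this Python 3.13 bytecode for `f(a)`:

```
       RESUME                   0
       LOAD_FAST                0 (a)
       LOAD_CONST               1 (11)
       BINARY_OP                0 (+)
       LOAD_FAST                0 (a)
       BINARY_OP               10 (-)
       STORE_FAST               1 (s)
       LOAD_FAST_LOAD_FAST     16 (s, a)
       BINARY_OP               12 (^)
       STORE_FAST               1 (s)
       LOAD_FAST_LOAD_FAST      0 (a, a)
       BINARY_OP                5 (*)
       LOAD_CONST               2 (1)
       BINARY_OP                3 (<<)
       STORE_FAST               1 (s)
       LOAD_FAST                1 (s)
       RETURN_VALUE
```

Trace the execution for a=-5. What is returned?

50

LOAD_FAST a → push -5. Stack: [-5]
LOAD_CONST → push 11. Stack: [-5, 11]
BINARY_OP + → -5 + 11 = 6. Stack: [6]
LOAD_FAST a → push -5. Stack: [6, -5]
BINARY_OP - → 6 - -5 = 11. Stack: [11]
STORE_FAST s → s=11. Stack: []
LOAD_FAST_LOAD_FAST s,a → push 11,-5. Stack: [11, -5]
BINARY_OP ^ → 11 ^ -5 = -16. Stack: [-16]
STORE_FAST s → s=-16. Stack: []
LOAD_FAST_LOAD_FAST a,a → push -5,-5. Stack: [-5, -5]
BINARY_OP * → -5 * -5 = 25. Stack: [25]
LOAD_CONST → push 1. Stack: [25, 1]
BINARY_OP << → 25 << 1 = 50. Stack: [50]
STORE_FAST s → s=50. Stack: []
LOAD_FAST s → push 50. Stack: [50]
RETURN_VALUE → return 50.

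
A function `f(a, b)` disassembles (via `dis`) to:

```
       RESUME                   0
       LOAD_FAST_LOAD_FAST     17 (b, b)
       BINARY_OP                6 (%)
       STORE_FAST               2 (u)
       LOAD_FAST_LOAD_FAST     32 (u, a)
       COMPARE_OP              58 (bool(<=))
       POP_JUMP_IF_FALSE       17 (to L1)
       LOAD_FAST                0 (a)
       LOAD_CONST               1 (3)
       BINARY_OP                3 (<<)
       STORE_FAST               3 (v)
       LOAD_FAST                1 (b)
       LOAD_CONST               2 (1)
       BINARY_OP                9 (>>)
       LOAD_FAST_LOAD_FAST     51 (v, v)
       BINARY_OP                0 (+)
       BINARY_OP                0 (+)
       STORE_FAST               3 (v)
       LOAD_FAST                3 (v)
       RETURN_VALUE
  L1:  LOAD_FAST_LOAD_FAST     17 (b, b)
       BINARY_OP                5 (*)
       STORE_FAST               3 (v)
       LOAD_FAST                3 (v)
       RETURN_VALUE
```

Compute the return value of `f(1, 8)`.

20

LOAD_FAST_LOAD_FAST b,b → push 8,8. Stack: [8, 8]
BINARY_OP % → 8 % 8 = 0. Stack: [0]
STORE_FAST u → u=0. Stack: []
LOAD_FAST_LOAD_FAST u,a → push 0,1. Stack: [0, 1]
COMPARE_OP bool(<=) → 0 vs 1 = True. Stack: [True]
POP_JUMP_IF_FALSE → pop True; no jump. Stack: []
LOAD_FAST a → push 1. Stack: [1]
LOAD_CONST → push 3. Stack: [1, 3]
BINARY_OP << → 1 << 3 = 8. Stack: [8]
STORE_FAST v → v=8. Stack: []
LOAD_FAST b → push 8. Stack: [8]
LOAD_CONST → push 1. Stack: [8, 1]
BINARY_OP >> → 8 >> 1 = 4. Stack: [4]
LOAD_FAST_LOAD_FAST v,v → push 8,8. Stack: [4, 8, 8]
BINARY_OP + → 8 + 8 = 16. Stack: [4, 16]
BINARY_OP + → 4 + 16 = 20. Stack: [20]
STORE_FAST v → v=20. Stack: []
LOAD_FAST v → push 20. Stack: [20]
RETURN_VALUE → return 20.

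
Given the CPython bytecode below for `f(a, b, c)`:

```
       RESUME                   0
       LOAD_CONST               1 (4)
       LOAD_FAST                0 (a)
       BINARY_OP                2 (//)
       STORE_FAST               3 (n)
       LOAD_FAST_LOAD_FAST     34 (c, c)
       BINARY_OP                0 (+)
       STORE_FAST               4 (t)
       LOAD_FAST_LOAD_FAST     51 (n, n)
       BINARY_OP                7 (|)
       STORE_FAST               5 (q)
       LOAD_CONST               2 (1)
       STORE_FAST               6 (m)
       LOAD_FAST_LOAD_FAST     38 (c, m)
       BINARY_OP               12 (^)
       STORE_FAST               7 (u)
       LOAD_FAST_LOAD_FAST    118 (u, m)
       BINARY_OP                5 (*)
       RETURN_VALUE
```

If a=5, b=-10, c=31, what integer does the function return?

LOAD_CONST → push 4. Stack: [4]
LOAD_FAST a → push 5. Stack: [4, 5]
BINARY_OP // → 4 // 5 = 0. Stack: [0]
STORE_FAST n → n=0. Stack: []
LOAD_FAST_LOAD_FAST c,c → push 31,31. Stack: [31, 31]
BINARY_OP + → 31 + 31 = 62. Stack: [62]
STORE_FAST t → t=62. Stack: []
LOAD_FAST_LOAD_FAST n,n → push 0,0. Stack: [0, 0]
BINARY_OP | → 0 | 0 = 0. Stack: [0]
STORE_FAST q → q=0. Stack: []
LOAD_CONST → push 1. Stack: [1]
STORE_FAST m → m=1. Stack: []
LOAD_FAST_LOAD_FAST c,m → push 31,1. Stack: [31, 1]
BINARY_OP ^ → 31 ^ 1 = 30. Stack: [30]
STORE_FAST u → u=30. Stack: []
LOAD_FAST_LOAD_FAST u,m → push 30,1. Stack: [30, 1]
BINARY_OP * → 30 * 1 = 30. Stack: [30]
RETURN_VALUE → return 30.

30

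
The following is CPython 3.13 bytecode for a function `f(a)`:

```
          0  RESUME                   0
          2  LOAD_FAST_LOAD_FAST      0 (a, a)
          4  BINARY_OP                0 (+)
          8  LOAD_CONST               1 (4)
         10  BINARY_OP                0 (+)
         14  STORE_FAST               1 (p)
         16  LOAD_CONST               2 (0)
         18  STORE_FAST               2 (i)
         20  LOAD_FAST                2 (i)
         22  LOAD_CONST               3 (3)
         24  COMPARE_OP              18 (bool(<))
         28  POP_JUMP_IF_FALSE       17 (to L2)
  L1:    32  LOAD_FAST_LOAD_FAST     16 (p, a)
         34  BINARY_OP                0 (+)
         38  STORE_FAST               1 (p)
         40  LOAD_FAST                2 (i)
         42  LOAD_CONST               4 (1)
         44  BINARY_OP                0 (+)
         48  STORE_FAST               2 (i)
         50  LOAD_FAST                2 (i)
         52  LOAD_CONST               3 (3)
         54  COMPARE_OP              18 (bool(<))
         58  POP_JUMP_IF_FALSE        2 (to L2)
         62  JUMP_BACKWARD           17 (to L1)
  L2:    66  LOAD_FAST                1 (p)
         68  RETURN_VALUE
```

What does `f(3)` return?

LOAD_FAST_LOAD_FAST a,a → push 3,3. Stack: [3, 3]
BINARY_OP + → 3 + 3 = 6. Stack: [6]
LOAD_CONST → push 4. Stack: [6, 4]
BINARY_OP + → 6 + 4 = 10. Stack: [10]
STORE_FAST p → p=10. Stack: []
LOAD_CONST → push 0. Stack: [0]
STORE_FAST i → i=0. Stack: []
LOAD_FAST i → push 0. Stack: [0]
LOAD_CONST → push 3. Stack: [0, 3]
COMPARE_OP bool(<) → 0 vs 3 = True. Stack: [True]
POP_JUMP_IF_FALSE → pop True; no jump. Stack: []
LOAD_FAST_LOAD_FAST p,a → push 10,3. Stack: [10, 3]
BINARY_OP + → 10 + 3 = 13. Stack: [13]
STORE_FAST p → p=13. Stack: []
LOAD_FAST i → push 0. Stack: [0]
LOAD_CONST → push 1. Stack: [0, 1]
BINARY_OP + → 0 + 1 = 1. Stack: [1]
STORE_FAST i → i=1. Stack: []
LOAD_FAST i → push 1. Stack: [1]
LOAD_CONST → push 3. Stack: [1, 3]
COMPARE_OP bool(<) → 1 vs 3 = True. Stack: [True]
POP_JUMP_IF_FALSE → pop True; no jump. Stack: []
LOAD_FAST_LOAD_FAST p,a → push 13,3. Stack: [13, 3]
BINARY_OP + → 13 + 3 = 16. Stack: [16]
STORE_FAST p → p=16. Stack: []
LOAD_FAST i → push 1. Stack: [1]
LOAD_CONST → push 1. Stack: [1, 1]
BINARY_OP + → 1 + 1 = 2. Stack: [2]
STORE_FAST i → i=2. Stack: []
LOAD_FAST i → push 2. Stack: [2]
LOAD_CONST → push 3. Stack: [2, 3]
COMPARE_OP bool(<) → 2 vs 3 = True. Stack: [True]
POP_JUMP_IF_FALSE → pop True; no jump. Stack: []
LOAD_FAST_LOAD_FAST p,a → push 16,3. Stack: [16, 3]
BINARY_OP + → 16 + 3 = 19. Stack: [19]
STORE_FAST p → p=19. Stack: []
LOAD_FAST i → push 2. Stack: [2]
LOAD_CONST → push 1. Stack: [2, 1]
BINARY_OP + → 2 + 1 = 3. Stack: [3]
STORE_FAST i → i=3. Stack: []
LOAD_FAST i → push 3. Stack: [3]
LOAD_CONST → push 3. Stack: [3, 3]
COMPARE_OP bool(<) → 3 vs 3 = False. Stack: [False]
POP_JUMP_IF_FALSE → pop False; jump. Stack: []
LOAD_FAST p → push 19. Stack: [19]
RETURN_VALUE → return 19.

19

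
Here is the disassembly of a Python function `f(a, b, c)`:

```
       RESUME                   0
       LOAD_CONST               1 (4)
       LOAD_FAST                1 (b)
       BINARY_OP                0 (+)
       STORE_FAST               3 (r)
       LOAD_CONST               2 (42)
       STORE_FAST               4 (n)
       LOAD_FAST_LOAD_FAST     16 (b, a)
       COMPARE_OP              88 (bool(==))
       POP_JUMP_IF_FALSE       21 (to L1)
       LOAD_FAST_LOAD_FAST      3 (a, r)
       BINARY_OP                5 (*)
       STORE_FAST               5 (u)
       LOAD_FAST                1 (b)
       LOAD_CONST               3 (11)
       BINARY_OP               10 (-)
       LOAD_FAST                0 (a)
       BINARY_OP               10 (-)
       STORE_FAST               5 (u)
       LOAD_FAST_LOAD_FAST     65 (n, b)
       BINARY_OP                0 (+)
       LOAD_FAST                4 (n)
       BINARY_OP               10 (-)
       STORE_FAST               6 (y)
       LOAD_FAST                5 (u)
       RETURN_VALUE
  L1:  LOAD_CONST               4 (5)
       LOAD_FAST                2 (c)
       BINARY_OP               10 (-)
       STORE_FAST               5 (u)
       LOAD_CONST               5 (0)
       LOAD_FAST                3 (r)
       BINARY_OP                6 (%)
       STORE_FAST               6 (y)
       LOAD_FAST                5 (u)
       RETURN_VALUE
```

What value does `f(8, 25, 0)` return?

5

LOAD_CONST → push 4. Stack: [4]
LOAD_FAST b → push 25. Stack: [4, 25]
BINARY_OP + → 4 + 25 = 29. Stack: [29]
STORE_FAST r → r=29. Stack: []
LOAD_CONST → push 42. Stack: [42]
STORE_FAST n → n=42. Stack: []
LOAD_FAST_LOAD_FAST b,a → push 25,8. Stack: [25, 8]
COMPARE_OP bool(==) → 25 vs 8 = False. Stack: [False]
POP_JUMP_IF_FALSE → pop False; jump. Stack: []
LOAD_CONST → push 5. Stack: [5]
LOAD_FAST c → push 0. Stack: [5, 0]
BINARY_OP - → 5 - 0 = 5. Stack: [5]
STORE_FAST u → u=5. Stack: []
LOAD_CONST → push 0. Stack: [0]
LOAD_FAST r → push 29. Stack: [0, 29]
BINARY_OP % → 0 % 29 = 0. Stack: [0]
STORE_FAST y → y=0. Stack: []
LOAD_FAST u → push 5. Stack: [5]
RETURN_VALUE → return 5.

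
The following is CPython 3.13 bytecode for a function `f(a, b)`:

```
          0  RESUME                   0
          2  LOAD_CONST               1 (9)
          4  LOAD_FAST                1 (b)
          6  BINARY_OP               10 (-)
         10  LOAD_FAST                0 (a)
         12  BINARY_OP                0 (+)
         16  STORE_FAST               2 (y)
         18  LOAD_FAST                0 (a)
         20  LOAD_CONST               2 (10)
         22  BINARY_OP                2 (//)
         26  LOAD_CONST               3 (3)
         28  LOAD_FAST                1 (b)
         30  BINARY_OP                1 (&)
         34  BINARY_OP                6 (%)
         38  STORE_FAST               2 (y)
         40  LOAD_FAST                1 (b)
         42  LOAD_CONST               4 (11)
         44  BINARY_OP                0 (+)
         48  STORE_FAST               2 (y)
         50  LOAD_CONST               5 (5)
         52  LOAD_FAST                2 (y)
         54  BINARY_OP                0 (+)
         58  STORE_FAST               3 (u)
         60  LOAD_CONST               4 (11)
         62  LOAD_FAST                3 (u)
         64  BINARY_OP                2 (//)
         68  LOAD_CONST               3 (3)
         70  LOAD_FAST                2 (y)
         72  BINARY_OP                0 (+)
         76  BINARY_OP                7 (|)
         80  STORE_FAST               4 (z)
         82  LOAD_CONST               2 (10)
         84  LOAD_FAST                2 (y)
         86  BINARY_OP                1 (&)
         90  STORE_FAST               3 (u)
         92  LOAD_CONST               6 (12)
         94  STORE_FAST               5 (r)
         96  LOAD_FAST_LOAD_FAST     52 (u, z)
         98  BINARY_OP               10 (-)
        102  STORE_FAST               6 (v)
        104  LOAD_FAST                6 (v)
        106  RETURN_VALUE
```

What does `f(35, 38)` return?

-52

LOAD_CONST → push 9. Stack: [9]
LOAD_FAST b → push 38. Stack: [9, 38]
BINARY_OP - → 9 - 38 = -29. Stack: [-29]
LOAD_FAST a → push 35. Stack: [-29, 35]
BINARY_OP + → -29 + 35 = 6. Stack: [6]
STORE_FAST y → y=6. Stack: []
LOAD_FAST a → push 35. Stack: [35]
LOAD_CONST → push 10. Stack: [35, 10]
BINARY_OP // → 35 // 10 = 3. Stack: [3]
LOAD_CONST → push 3. Stack: [3, 3]
LOAD_FAST b → push 38. Stack: [3, 3, 38]
BINARY_OP & → 3 & 38 = 2. Stack: [3, 2]
BINARY_OP % → 3 % 2 = 1. Stack: [1]
STORE_FAST y → y=1. Stack: []
LOAD_FAST b → push 38. Stack: [38]
LOAD_CONST → push 11. Stack: [38, 11]
BINARY_OP + → 38 + 11 = 49. Stack: [49]
STORE_FAST y → y=49. Stack: []
LOAD_CONST → push 5. Stack: [5]
LOAD_FAST y → push 49. Stack: [5, 49]
BINARY_OP + → 5 + 49 = 54. Stack: [54]
STORE_FAST u → u=54. Stack: []
LOAD_CONST → push 11. Stack: [11]
LOAD_FAST u → push 54. Stack: [11, 54]
BINARY_OP // → 11 // 54 = 0. Stack: [0]
LOAD_CONST → push 3. Stack: [0, 3]
LOAD_FAST y → push 49. Stack: [0, 3, 49]
BINARY_OP + → 3 + 49 = 52. Stack: [0, 52]
BINARY_OP | → 0 | 52 = 52. Stack: [52]
STORE_FAST z → z=52. Stack: []
LOAD_CONST → push 10. Stack: [10]
LOAD_FAST y → push 49. Stack: [10, 49]
BINARY_OP & → 10 & 49 = 0. Stack: [0]
STORE_FAST u → u=0. Stack: []
LOAD_CONST → push 12. Stack: [12]
STORE_FAST r → r=12. Stack: []
LOAD_FAST_LOAD_FAST u,z → push 0,52. Stack: [0, 52]
BINARY_OP - → 0 - 52 = -52. Stack: [-52]
STORE_FAST v → v=-52. Stack: []
LOAD_FAST v → push -52. Stack: [-52]
RETURN_VALUE → return -52.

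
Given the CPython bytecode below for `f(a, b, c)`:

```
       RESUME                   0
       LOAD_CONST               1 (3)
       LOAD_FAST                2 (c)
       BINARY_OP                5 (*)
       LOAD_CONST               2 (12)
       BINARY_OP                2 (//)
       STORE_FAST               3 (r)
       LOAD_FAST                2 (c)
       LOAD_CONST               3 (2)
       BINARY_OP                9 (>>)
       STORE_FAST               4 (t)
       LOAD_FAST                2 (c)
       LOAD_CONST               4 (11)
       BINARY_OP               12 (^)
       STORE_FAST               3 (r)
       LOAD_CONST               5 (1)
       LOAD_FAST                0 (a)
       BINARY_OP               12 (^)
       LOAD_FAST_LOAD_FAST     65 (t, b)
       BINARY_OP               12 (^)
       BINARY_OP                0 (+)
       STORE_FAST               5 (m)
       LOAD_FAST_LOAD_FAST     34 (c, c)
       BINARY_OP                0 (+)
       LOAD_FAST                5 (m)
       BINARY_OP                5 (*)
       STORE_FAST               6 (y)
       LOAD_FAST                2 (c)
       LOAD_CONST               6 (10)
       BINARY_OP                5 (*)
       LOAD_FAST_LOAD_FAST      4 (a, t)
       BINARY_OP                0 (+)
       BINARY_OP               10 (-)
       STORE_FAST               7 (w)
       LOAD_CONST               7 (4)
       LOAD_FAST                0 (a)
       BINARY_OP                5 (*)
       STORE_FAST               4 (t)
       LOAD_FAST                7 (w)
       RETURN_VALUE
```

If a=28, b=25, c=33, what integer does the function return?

LOAD_CONST → push 3. Stack: [3]
LOAD_FAST c → push 33. Stack: [3, 33]
BINARY_OP * → 3 * 33 = 99. Stack: [99]
LOAD_CONST → push 12. Stack: [99, 12]
BINARY_OP // → 99 // 12 = 8. Stack: [8]
STORE_FAST r → r=8. Stack: []
LOAD_FAST c → push 33. Stack: [33]
LOAD_CONST → push 2. Stack: [33, 2]
BINARY_OP >> → 33 >> 2 = 8. Stack: [8]
STORE_FAST t → t=8. Stack: []
LOAD_FAST c → push 33. Stack: [33]
LOAD_CONST → push 11. Stack: [33, 11]
BINARY_OP ^ → 33 ^ 11 = 42. Stack: [42]
STORE_FAST r → r=42. Stack: []
LOAD_CONST → push 1. Stack: [1]
LOAD_FAST a → push 28. Stack: [1, 28]
BINARY_OP ^ → 1 ^ 28 = 29. Stack: [29]
LOAD_FAST_LOAD_FAST t,b → push 8,25. Stack: [29, 8, 25]
BINARY_OP ^ → 8 ^ 25 = 17. Stack: [29, 17]
BINARY_OP + → 29 + 17 = 46. Stack: [46]
STORE_FAST m → m=46. Stack: []
LOAD_FAST_LOAD_FAST c,c → push 33,33. Stack: [33, 33]
BINARY_OP + → 33 + 33 = 66. Stack: [66]
LOAD_FAST m → push 46. Stack: [66, 46]
BINARY_OP * → 66 * 46 = 3036. Stack: [3036]
STORE_FAST y → y=3036. Stack: []
LOAD_FAST c → push 33. Stack: [33]
LOAD_CONST → push 10. Stack: [33, 10]
BINARY_OP * → 33 * 10 = 330. Stack: [330]
LOAD_FAST_LOAD_FAST a,t → push 28,8. Stack: [330, 28, 8]
BINARY_OP + → 28 + 8 = 36. Stack: [330, 36]
BINARY_OP - → 330 - 36 = 294. Stack: [294]
STORE_FAST w → w=294. Stack: []
LOAD_CONST → push 4. Stack: [4]
LOAD_FAST a → push 28. Stack: [4, 28]
BINARY_OP * → 4 * 28 = 112. Stack: [112]
STORE_FAST t → t=112. Stack: []
LOAD_FAST w → push 294. Stack: [294]
RETURN_VALUE → return 294.

294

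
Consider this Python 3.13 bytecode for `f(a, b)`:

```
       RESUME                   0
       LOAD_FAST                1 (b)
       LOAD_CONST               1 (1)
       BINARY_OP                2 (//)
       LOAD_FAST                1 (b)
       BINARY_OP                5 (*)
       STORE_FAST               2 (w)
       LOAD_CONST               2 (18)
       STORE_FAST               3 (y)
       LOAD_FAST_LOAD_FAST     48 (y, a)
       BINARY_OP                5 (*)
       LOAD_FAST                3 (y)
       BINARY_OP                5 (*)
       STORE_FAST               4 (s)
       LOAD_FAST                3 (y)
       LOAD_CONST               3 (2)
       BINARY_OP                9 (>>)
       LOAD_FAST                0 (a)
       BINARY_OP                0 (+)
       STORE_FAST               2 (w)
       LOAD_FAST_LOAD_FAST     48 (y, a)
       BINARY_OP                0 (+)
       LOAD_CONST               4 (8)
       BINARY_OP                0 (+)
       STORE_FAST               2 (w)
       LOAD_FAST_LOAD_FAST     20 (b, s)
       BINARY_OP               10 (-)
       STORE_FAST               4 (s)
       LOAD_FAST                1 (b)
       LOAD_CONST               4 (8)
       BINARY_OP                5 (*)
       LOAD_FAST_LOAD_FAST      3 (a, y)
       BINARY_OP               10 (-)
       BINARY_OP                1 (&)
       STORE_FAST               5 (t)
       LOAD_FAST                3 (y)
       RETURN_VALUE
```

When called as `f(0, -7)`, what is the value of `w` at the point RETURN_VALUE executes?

LOAD_FAST b → push -7. Stack: [-7]
LOAD_CONST → push 1. Stack: [-7, 1]
BINARY_OP // → -7 // 1 = -7. Stack: [-7]
LOAD_FAST b → push -7. Stack: [-7, -7]
BINARY_OP * → -7 * -7 = 49. Stack: [49]
STORE_FAST w → w=49. Stack: []
LOAD_CONST → push 18. Stack: [18]
STORE_FAST y → y=18. Stack: []
LOAD_FAST_LOAD_FAST y,a → push 18,0. Stack: [18, 0]
BINARY_OP * → 18 * 0 = 0. Stack: [0]
LOAD_FAST y → push 18. Stack: [0, 18]
BINARY_OP * → 0 * 18 = 0. Stack: [0]
STORE_FAST s → s=0. Stack: []
LOAD_FAST y → push 18. Stack: [18]
LOAD_CONST → push 2. Stack: [18, 2]
BINARY_OP >> → 18 >> 2 = 4. Stack: [4]
LOAD_FAST a → push 0. Stack: [4, 0]
BINARY_OP + → 4 + 0 = 4. Stack: [4]
STORE_FAST w → w=4. Stack: []
LOAD_FAST_LOAD_FAST y,a → push 18,0. Stack: [18, 0]
BINARY_OP + → 18 + 0 = 18. Stack: [18]
LOAD_CONST → push 8. Stack: [18, 8]
BINARY_OP + → 18 + 8 = 26. Stack: [26]
STORE_FAST w → w=26. Stack: []
LOAD_FAST_LOAD_FAST b,s → push -7,0. Stack: [-7, 0]
BINARY_OP - → -7 - 0 = -7. Stack: [-7]
STORE_FAST s → s=-7. Stack: []
LOAD_FAST b → push -7. Stack: [-7]
LOAD_CONST → push 8. Stack: [-7, 8]
BINARY_OP * → -7 * 8 = -56. Stack: [-56]
LOAD_FAST_LOAD_FAST a,y → push 0,18. Stack: [-56, 0, 18]
BINARY_OP - → 0 - 18 = -18. Stack: [-56, -18]
BINARY_OP & → -56 & -18 = -56. Stack: [-56]
STORE_FAST t → t=-56. Stack: []
LOAD_FAST y → push 18. Stack: [18]
RETURN_VALUE → return 18.

26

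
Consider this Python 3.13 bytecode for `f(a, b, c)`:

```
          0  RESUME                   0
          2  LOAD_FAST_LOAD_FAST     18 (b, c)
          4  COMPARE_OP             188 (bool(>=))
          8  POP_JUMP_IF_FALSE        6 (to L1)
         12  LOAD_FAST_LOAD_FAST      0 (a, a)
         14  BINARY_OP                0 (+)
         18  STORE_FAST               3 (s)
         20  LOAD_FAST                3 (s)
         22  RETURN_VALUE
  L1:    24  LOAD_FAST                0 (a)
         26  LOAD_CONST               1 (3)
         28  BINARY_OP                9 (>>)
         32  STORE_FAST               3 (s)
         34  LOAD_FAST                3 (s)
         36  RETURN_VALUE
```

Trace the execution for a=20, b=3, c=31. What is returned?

2

LOAD_FAST_LOAD_FAST b,c → push 3,31. Stack: [3, 31]
COMPARE_OP bool(>=) → 3 vs 31 = False. Stack: [False]
POP_JUMP_IF_FALSE → pop False; jump. Stack: []
LOAD_FAST a → push 20. Stack: [20]
LOAD_CONST → push 3. Stack: [20, 3]
BINARY_OP >> → 20 >> 3 = 2. Stack: [2]
STORE_FAST s → s=2. Stack: []
LOAD_FAST s → push 2. Stack: [2]
RETURN_VALUE → return 2.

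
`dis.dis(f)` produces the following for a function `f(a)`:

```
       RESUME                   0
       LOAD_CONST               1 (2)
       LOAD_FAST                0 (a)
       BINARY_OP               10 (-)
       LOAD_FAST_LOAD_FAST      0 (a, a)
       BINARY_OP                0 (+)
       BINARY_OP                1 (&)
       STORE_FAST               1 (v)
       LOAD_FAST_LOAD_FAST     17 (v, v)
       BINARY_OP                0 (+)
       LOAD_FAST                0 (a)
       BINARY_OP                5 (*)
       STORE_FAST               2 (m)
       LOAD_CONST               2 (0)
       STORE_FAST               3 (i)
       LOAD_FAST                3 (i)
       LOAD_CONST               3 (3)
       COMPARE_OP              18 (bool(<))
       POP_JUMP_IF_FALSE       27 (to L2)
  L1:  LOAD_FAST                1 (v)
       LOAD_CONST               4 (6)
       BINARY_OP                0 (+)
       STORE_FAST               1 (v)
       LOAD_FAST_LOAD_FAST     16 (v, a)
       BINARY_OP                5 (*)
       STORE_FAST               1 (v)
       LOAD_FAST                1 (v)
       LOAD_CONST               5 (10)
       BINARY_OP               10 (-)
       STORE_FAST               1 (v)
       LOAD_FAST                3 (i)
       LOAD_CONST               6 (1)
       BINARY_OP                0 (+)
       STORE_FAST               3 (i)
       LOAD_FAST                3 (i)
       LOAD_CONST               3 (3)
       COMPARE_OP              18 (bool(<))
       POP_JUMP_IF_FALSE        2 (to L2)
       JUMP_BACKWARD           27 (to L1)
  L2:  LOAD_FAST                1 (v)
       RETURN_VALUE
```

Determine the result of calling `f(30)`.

LOAD_CONST → push 2
LOAD_FAST a → push 30
BINARY_OP - → 2 - 30 = -28
LOAD_FAST_LOAD_FAST a,a → push 30,30
BINARY_OP + → 30 + 30 = 60
BINARY_OP & → -28 & 60 = 36
STORE_FAST v → v=36
LOAD_FAST_LOAD_FAST v,v → push 36,36
BINARY_OP + → 36 + 36 = 72
LOAD_FAST a → push 30
BINARY_OP * → 72 * 30 = 2160
STORE_FAST m → m=2160
LOAD_CONST → push 0
STORE_FAST i → i=0
LOAD_FAST i → push 0
LOAD_CONST → push 3
COMPARE_OP bool(<) → 0 vs 3 = True
POP_JUMP_IF_FALSE → pop True; no jump
LOAD_FAST v → push 36
LOAD_CONST → push 6
BINARY_OP + → 36 + 6 = 42
STORE_FAST v → v=42
LOAD_FAST_LOAD_FAST v,a → push 42,30
BINARY_OP * → 42 * 30 = 1260
STORE_FAST v → v=1260
LOAD_FAST v → push 1260
LOAD_CONST → push 10
BINARY_OP - → 1260 - 10 = 1250
STORE_FAST v → v=1250
LOAD_FAST i → push 0
LOAD_CONST → push 1
BINARY_OP + → 0 + 1 = 1
STORE_FAST i → i=1
LOAD_FAST i → push 1
LOAD_CONST → push 3
COMPARE_OP bool(<) → 1 vs 3 = True
POP_JUMP_IF_FALSE → pop True; no jump
LOAD_FAST v → push 1250
LOAD_CONST → push 6
BINARY_OP + → 1250 + 6 = 1256
STORE_FAST v → v=1256
LOAD_FAST_LOAD_FAST v,a → push 1256,30
BINARY_OP * → 1256 * 30 = 37680
STORE_FAST v → v=37680
LOAD_FAST v → push 37680
LOAD_CONST → push 10
BINARY_OP - → 37680 - 10 = 37670
STORE_FAST v → v=37670
LOAD_FAST i → push 1
LOAD_CONST → push 1
BINARY_OP + → 1 + 1 = 2
STORE_FAST i → i=2
LOAD_FAST i → push 2
LOAD_CONST → push 3
COMPARE_OP bool(<) → 2 vs 3 = True
POP_JUMP_IF_FALSE → pop True; no jump
LOAD_FAST v → push 37670
LOAD_CONST → push 6
BINARY_OP + → 37670 + 6 = 37676
STORE_FAST v → v=37676
LOAD_FAST_LOAD_FAST v,a → push 37676,30
BINARY_OP * → 37676 * 30 = 1130280
STORE_FAST v → v=1130280
LOAD_FAST v → push 1130280
LOAD_CONST → push 10
BINARY_OP - → 1130280 - 10 = 1130270
STORE_FAST v → v=1130270
LOAD_FAST i → push 2
LOAD_CONST → push 1
BINARY_OP + → 2 + 1 = 3
STORE_FAST i → i=3
LOAD_FAST i → push 3
LOAD_CONST → push 3
COMPARE_OP bool(<) → 3 vs 3 = False
POP_JUMP_IF_FALSE → pop False; jump
LOAD_FAST v → push 1130270
RETURN_VALUE → return 1130270.

1130270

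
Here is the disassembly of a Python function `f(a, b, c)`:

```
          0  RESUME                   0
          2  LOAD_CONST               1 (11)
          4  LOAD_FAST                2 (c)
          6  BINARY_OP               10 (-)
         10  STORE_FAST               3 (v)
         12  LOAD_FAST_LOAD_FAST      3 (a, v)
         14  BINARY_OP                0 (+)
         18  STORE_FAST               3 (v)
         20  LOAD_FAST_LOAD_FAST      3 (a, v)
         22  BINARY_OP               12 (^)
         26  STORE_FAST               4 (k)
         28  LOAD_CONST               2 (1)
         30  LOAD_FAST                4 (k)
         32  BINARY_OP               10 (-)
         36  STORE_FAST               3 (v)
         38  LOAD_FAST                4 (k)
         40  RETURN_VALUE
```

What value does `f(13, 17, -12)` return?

LOAD_CONST → push 11. Stack: [11]
LOAD_FAST c → push -12. Stack: [11, -12]
BINARY_OP - → 11 - -12 = 23. Stack: [23]
STORE_FAST v → v=23. Stack: []
LOAD_FAST_LOAD_FAST a,v → push 13,23. Stack: [13, 23]
BINARY_OP + → 13 + 23 = 36. Stack: [36]
STORE_FAST v → v=36. Stack: []
LOAD_FAST_LOAD_FAST a,v → push 13,36. Stack: [13, 36]
BINARY_OP ^ → 13 ^ 36 = 41. Stack: [41]
STORE_FAST k → k=41. Stack: []
LOAD_CONST → push 1. Stack: [1]
LOAD_FAST k → push 41. Stack: [1, 41]
BINARY_OP - → 1 - 41 = -40. Stack: [-40]
STORE_FAST v → v=-40. Stack: []
LOAD_FAST k → push 41. Stack: [41]
RETURN_VALUE → return 41.

41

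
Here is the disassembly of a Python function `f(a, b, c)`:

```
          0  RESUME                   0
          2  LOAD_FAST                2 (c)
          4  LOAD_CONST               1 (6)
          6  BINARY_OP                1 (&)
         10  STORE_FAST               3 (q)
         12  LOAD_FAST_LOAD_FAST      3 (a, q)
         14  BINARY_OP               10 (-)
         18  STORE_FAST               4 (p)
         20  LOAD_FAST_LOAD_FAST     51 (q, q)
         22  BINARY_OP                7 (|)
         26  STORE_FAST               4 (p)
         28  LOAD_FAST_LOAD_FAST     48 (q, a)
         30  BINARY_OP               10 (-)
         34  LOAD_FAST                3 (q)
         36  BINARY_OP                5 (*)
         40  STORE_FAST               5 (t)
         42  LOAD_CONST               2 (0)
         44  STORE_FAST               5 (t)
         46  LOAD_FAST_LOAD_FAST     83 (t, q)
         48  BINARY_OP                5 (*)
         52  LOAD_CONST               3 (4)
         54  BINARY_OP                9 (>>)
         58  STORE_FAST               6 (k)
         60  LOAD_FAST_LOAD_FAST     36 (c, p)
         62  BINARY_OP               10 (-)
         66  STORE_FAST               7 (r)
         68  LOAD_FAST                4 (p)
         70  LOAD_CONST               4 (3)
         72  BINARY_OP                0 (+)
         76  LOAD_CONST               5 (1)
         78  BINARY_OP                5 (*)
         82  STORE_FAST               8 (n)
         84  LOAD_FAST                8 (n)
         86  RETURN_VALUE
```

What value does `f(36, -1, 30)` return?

9

LOAD_FAST c → push 30. Stack: [30]
LOAD_CONST → push 6. Stack: [30, 6]
BINARY_OP & → 30 & 6 = 6. Stack: [6]
STORE_FAST q → q=6. Stack: []
LOAD_FAST_LOAD_FAST a,q → push 36,6. Stack: [36, 6]
BINARY_OP - → 36 - 6 = 30. Stack: [30]
STORE_FAST p → p=30. Stack: []
LOAD_FAST_LOAD_FAST q,q → push 6,6. Stack: [6, 6]
BINARY_OP | → 6 | 6 = 6. Stack: [6]
STORE_FAST p → p=6. Stack: []
LOAD_FAST_LOAD_FAST q,a → push 6,36. Stack: [6, 36]
BINARY_OP - → 6 - 36 = -30. Stack: [-30]
LOAD_FAST q → push 6. Stack: [-30, 6]
BINARY_OP * → -30 * 6 = -180. Stack: [-180]
STORE_FAST t → t=-180. Stack: []
LOAD_CONST → push 0. Stack: [0]
STORE_FAST t → t=0. Stack: []
LOAD_FAST_LOAD_FAST t,q → push 0,6. Stack: [0, 6]
BINARY_OP * → 0 * 6 = 0. Stack: [0]
LOAD_CONST → push 4. Stack: [0, 4]
BINARY_OP >> → 0 >> 4 = 0. Stack: [0]
STORE_FAST k → k=0. Stack: []
LOAD_FAST_LOAD_FAST c,p → push 30,6. Stack: [30, 6]
BINARY_OP - → 30 - 6 = 24. Stack: [24]
STORE_FAST r → r=24. Stack: []
LOAD_FAST p → push 6. Stack: [6]
LOAD_CONST → push 3. Stack: [6, 3]
BINARY_OP + → 6 + 3 = 9. Stack: [9]
LOAD_CONST → push 1. Stack: [9, 1]
BINARY_OP * → 9 * 1 = 9. Stack: [9]
STORE_FAST n → n=9. Stack: []
LOAD_FAST n → push 9. Stack: [9]
RETURN_VALUE → return 9.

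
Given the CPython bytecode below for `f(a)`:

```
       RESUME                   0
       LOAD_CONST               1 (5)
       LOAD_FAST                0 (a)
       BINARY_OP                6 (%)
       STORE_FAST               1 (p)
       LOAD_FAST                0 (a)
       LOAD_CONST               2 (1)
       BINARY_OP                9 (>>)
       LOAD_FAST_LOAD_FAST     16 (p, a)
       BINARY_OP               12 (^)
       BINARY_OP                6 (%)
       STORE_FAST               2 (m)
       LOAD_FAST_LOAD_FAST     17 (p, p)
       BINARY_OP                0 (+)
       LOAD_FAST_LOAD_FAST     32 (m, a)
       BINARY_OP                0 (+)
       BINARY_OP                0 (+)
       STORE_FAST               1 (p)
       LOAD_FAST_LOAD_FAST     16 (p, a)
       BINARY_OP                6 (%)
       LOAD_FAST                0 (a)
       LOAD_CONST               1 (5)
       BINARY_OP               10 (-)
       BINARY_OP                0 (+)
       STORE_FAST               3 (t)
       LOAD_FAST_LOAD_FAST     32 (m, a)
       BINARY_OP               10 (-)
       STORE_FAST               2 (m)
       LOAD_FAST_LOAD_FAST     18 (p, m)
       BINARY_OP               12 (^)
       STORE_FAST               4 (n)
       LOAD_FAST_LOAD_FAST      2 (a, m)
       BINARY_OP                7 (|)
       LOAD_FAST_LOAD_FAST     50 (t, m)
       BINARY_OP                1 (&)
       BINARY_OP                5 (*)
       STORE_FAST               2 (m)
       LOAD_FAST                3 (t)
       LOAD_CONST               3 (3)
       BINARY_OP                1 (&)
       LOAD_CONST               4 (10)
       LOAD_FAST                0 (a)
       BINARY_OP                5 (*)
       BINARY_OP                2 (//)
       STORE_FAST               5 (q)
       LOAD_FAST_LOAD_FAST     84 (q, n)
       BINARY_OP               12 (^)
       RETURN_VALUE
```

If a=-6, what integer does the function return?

LOAD_CONST → push 5. Stack: [5]
LOAD_FAST a → push -6. Stack: [5, -6]
BINARY_OP % → 5 % -6 = -1. Stack: [-1]
STORE_FAST p → p=-1. Stack: []
LOAD_FAST a → push -6. Stack: [-6]
LOAD_CONST → push 1. Stack: [-6, 1]
BINARY_OP >> → -6 >> 1 = -3. Stack: [-3]
LOAD_FAST_LOAD_FAST p,a → push -1,-6. Stack: [-3, -1, -6]
BINARY_OP ^ → -1 ^ -6 = 5. Stack: [-3, 5]
BINARY_OP % → -3 % 5 = 2. Stack: [2]
STORE_FAST m → m=2. Stack: []
LOAD_FAST_LOAD_FAST p,p → push -1,-1. Stack: [-1, -1]
BINARY_OP + → -1 + -1 = -2. Stack: [-2]
LOAD_FAST_LOAD_FAST m,a → push 2,-6. Stack: [-2, 2, -6]
BINARY_OP + → 2 + -6 = -4. Stack: [-2, -4]
BINARY_OP + → -2 + -4 = -6. Stack: [-6]
STORE_FAST p → p=-6. Stack: []
LOAD_FAST_LOAD_FAST p,a → push -6,-6. Stack: [-6, -6]
BINARY_OP % → -6 % -6 = 0. Stack: [0]
LOAD_FAST a → push -6. Stack: [0, -6]
LOAD_CONST → push 5. Stack: [0, -6, 5]
BINARY_OP - → -6 - 5 = -11. Stack: [0, -11]
BINARY_OP + → 0 + -11 = -11. Stack: [-11]
STORE_FAST t → t=-11. Stack: []
LOAD_FAST_LOAD_FAST m,a → push 2,-6. Stack: [2, -6]
BINARY_OP - → 2 - -6 = 8. Stack: [8]
STORE_FAST m → m=8. Stack: []
LOAD_FAST_LOAD_FAST p,m → push -6,8. Stack: [-6, 8]
BINARY_OP ^ → -6 ^ 8 = -14. Stack: [-14]
STORE_FAST n → n=-14. Stack: []
LOAD_FAST_LOAD_FAST a,m → push -6,8. Stack: [-6, 8]
BINARY_OP | → -6 | 8 = -6. Stack: [-6]
LOAD_FAST_LOAD_FAST t,m → push -11,8. Stack: [-6, -11, 8]
BINARY_OP & → -11 & 8 = 0. Stack: [-6, 0]
BINARY_OP * → -6 * 0 = 0. Stack: [0]
STORE_FAST m → m=0. Stack: []
LOAD_FAST t → push -11. Stack: [-11]
LOAD_CONST → push 3. Stack: [-11, 3]
BINARY_OP & → -11 & 3 = 1. Stack: [1]
LOAD_CONST → push 10. Stack: [1, 10]
LOAD_FAST a → push -6. Stack: [1, 10, -6]
BINARY_OP * → 10 * -6 = -60. Stack: [1, -60]
BINARY_OP // → 1 // -60 = -1. Stack: [-1]
STORE_FAST q → q=-1. Stack: []
LOAD_FAST_LOAD_FAST q,n → push -1,-14. Stack: [-1, -14]
BINARY_OP ^ → -1 ^ -14 = 13. Stack: [13]
RETURN_VALUE → return 13.

13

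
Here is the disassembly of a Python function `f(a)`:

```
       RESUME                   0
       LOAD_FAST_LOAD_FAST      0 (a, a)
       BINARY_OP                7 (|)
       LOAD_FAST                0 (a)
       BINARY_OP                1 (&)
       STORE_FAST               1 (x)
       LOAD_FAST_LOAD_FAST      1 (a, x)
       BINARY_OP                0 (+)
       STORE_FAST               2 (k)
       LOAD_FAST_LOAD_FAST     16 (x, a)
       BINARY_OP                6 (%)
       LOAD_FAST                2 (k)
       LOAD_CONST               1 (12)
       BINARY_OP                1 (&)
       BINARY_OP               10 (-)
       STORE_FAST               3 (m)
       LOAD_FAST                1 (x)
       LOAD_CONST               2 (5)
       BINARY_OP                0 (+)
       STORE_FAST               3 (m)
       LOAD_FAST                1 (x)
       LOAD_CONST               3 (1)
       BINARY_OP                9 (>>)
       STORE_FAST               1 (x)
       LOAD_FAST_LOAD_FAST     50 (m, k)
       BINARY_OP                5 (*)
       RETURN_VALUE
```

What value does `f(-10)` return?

LOAD_FAST_LOAD_FAST a,a → push -10,-10. Stack: [-10, -10]
BINARY_OP | → -10 | -10 = -10. Stack: [-10]
LOAD_FAST a → push -10. Stack: [-10, -10]
BINARY_OP & → -10 & -10 = -10. Stack: [-10]
STORE_FAST x → x=-10. Stack: []
LOAD_FAST_LOAD_FAST a,x → push -10,-10. Stack: [-10, -10]
BINARY_OP + → -10 + -10 = -20. Stack: [-20]
STORE_FAST k → k=-20. Stack: []
LOAD_FAST_LOAD_FAST x,a → push -10,-10. Stack: [-10, -10]
BINARY_OP % → -10 % -10 = 0. Stack: [0]
LOAD_FAST k → push -20. Stack: [0, -20]
LOAD_CONST → push 12. Stack: [0, -20, 12]
BINARY_OP & → -20 & 12 = 12. Stack: [0, 12]
BINARY_OP - → 0 - 12 = -12. Stack: [-12]
STORE_FAST m → m=-12. Stack: []
LOAD_FAST x → push -10. Stack: [-10]
LOAD_CONST → push 5. Stack: [-10, 5]
BINARY_OP + → -10 + 5 = -5. Stack: [-5]
STORE_FAST m → m=-5. Stack: []
LOAD_FAST x → push -10. Stack: [-10]
LOAD_CONST → push 1. Stack: [-10, 1]
BINARY_OP >> → -10 >> 1 = -5. Stack: [-5]
STORE_FAST x → x=-5. Stack: []
LOAD_FAST_LOAD_FAST m,k → push -5,-20. Stack: [-5, -20]
BINARY_OP * → -5 * -20 = 100. Stack: [100]
RETURN_VALUE → return 100.

100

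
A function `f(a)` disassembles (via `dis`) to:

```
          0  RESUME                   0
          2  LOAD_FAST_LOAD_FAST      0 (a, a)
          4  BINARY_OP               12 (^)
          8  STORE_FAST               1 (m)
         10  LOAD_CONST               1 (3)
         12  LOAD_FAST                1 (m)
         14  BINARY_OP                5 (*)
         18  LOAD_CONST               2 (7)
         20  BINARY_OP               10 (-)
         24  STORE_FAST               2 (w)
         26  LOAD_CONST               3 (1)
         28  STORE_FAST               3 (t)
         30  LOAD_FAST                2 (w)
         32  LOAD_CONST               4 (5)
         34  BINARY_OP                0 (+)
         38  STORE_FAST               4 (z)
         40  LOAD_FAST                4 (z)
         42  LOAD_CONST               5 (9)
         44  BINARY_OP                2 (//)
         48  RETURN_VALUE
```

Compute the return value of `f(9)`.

-1

LOAD_FAST_LOAD_FAST a,a → push 9,9. Stack: [9, 9]
BINARY_OP ^ → 9 ^ 9 = 0. Stack: [0]
STORE_FAST m → m=0. Stack: []
LOAD_CONST → push 3. Stack: [3]
LOAD_FAST m → push 0. Stack: [3, 0]
BINARY_OP * → 3 * 0 = 0. Stack: [0]
LOAD_CONST → push 7. Stack: [0, 7]
BINARY_OP - → 0 - 7 = -7. Stack: [-7]
STORE_FAST w → w=-7. Stack: []
LOAD_CONST → push 1. Stack: [1]
STORE_FAST t → t=1. Stack: []
LOAD_FAST w → push -7. Stack: [-7]
LOAD_CONST → push 5. Stack: [-7, 5]
BINARY_OP + → -7 + 5 = -2. Stack: [-2]
STORE_FAST z → z=-2. Stack: []
LOAD_FAST z → push -2. Stack: [-2]
LOAD_CONST → push 9. Stack: [-2, 9]
BINARY_OP // → -2 // 9 = -1. Stack: [-1]
RETURN_VALUE → return -1.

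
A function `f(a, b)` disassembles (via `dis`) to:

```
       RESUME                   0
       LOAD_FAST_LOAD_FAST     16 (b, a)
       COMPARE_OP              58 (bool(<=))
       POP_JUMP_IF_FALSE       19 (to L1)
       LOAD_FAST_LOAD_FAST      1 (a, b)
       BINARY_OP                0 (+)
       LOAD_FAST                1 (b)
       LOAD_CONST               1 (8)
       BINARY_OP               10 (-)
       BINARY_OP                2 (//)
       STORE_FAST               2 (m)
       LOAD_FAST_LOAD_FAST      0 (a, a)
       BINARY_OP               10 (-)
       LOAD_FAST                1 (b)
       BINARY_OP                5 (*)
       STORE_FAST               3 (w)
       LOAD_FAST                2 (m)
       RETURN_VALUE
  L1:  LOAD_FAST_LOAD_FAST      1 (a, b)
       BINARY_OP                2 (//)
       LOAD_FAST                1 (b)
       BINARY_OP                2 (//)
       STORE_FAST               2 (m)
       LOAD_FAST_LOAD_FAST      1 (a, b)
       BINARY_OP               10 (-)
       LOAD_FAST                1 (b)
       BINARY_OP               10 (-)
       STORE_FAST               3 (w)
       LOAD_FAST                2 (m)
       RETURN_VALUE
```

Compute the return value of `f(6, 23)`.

LOAD_FAST_LOAD_FAST b,a → push 23,6. Stack: [23, 6]
COMPARE_OP bool(<=) → 23 vs 6 = False. Stack: [False]
POP_JUMP_IF_FALSE → pop False; jump. Stack: []
LOAD_FAST_LOAD_FAST a,b → push 6,23. Stack: [6, 23]
BINARY_OP // → 6 // 23 = 0. Stack: [0]
LOAD_FAST b → push 23. Stack: [0, 23]
BINARY_OP // → 0 // 23 = 0. Stack: [0]
STORE_FAST m → m=0. Stack: []
LOAD_FAST_LOAD_FAST a,b → push 6,23. Stack: [6, 23]
BINARY_OP - → 6 - 23 = -17. Stack: [-17]
LOAD_FAST b → push 23. Stack: [-17, 23]
BINARY_OP - → -17 - 23 = -40. Stack: [-40]
STORE_FAST w → w=-40. Stack: []
LOAD_FAST m → push 0. Stack: [0]
RETURN_VALUE → return 0.

0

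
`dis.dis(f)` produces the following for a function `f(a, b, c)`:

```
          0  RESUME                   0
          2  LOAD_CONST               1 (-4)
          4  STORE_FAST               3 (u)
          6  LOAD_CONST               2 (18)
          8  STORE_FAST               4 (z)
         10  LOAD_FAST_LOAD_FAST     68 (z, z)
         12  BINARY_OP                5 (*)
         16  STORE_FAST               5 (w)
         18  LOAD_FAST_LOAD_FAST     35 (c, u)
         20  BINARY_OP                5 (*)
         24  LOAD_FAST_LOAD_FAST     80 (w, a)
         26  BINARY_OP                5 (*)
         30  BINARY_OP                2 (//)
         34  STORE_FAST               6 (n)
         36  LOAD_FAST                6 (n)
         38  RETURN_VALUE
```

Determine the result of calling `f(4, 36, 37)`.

LOAD_CONST → push -4. Stack: [-4]
STORE_FAST u → u=-4. Stack: []
LOAD_CONST → push 18. Stack: [18]
STORE_FAST z → z=18. Stack: []
LOAD_FAST_LOAD_FAST z,z → push 18,18. Stack: [18, 18]
BINARY_OP * → 18 * 18 = 324. Stack: [324]
STORE_FAST w → w=324. Stack: []
LOAD_FAST_LOAD_FAST c,u → push 37,-4. Stack: [37, -4]
BINARY_OP * → 37 * -4 = -148. Stack: [-148]
LOAD_FAST_LOAD_FAST w,a → push 324,4. Stack: [-148, 324, 4]
BINARY_OP * → 324 * 4 = 1296. Stack: [-148, 1296]
BINARY_OP // → -148 // 1296 = -1. Stack: [-1]
STORE_FAST n → n=-1. Stack: []
LOAD_FAST n → push -1. Stack: [-1]
RETURN_VALUE → return -1.

-1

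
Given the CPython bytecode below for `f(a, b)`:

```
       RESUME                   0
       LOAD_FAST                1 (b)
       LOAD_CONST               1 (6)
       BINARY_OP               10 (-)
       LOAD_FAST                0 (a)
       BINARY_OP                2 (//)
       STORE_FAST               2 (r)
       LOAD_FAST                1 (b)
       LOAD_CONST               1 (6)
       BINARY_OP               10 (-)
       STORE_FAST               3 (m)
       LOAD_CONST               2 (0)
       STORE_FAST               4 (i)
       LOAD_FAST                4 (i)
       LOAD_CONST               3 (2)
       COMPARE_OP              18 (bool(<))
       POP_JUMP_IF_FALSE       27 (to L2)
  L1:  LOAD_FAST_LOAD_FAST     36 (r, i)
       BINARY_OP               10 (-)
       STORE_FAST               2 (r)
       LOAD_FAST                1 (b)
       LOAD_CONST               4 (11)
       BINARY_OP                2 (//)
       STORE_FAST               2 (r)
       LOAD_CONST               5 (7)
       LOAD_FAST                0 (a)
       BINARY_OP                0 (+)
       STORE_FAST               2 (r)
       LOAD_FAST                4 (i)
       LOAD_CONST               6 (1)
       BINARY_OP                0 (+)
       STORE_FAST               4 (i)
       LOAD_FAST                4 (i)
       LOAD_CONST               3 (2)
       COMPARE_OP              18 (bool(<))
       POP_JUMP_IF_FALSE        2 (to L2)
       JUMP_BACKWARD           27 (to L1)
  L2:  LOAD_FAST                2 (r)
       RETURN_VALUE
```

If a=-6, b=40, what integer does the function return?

LOAD_FAST b → push 40. Stack: [40]
LOAD_CONST → push 6. Stack: [40, 6]
BINARY_OP - → 40 - 6 = 34. Stack: [34]
LOAD_FAST a → push -6. Stack: [34, -6]
BINARY_OP // → 34 // -6 = -6. Stack: [-6]
STORE_FAST r → r=-6. Stack: []
LOAD_FAST b → push 40. Stack: [40]
LOAD_CONST → push 6. Stack: [40, 6]
BINARY_OP - → 40 - 6 = 34. Stack: [34]
STORE_FAST m → m=34. Stack: []
LOAD_CONST → push 0. Stack: [0]
STORE_FAST i → i=0. Stack: []
LOAD_FAST i → push 0. Stack: [0]
LOAD_CONST → push 2. Stack: [0, 2]
COMPARE_OP bool(<) → 0 vs 2 = True. Stack: [True]
POP_JUMP_IF_FALSE → pop True; no jump. Stack: []
LOAD_FAST_LOAD_FAST r,i → push -6,0. Stack: [-6, 0]
BINARY_OP - → -6 - 0 = -6. Stack: [-6]
STORE_FAST r → r=-6. Stack: []
LOAD_FAST b → push 40. Stack: [40]
LOAD_CONST → push 11. Stack: [40, 11]
BINARY_OP // → 40 // 11 = 3. Stack: [3]
STORE_FAST r → r=3. Stack: []
LOAD_CONST → push 7. Stack: [7]
LOAD_FAST a → push -6. Stack: [7, -6]
BINARY_OP + → 7 + -6 = 1. Stack: [1]
STORE_FAST r → r=1. Stack: []
LOAD_FAST i → push 0. Stack: [0]
LOAD_CONST → push 1. Stack: [0, 1]
BINARY_OP + → 0 + 1 = 1. Stack: [1]
STORE_FAST i → i=1. Stack: []
LOAD_FAST i → push 1. Stack: [1]
LOAD_CONST → push 2. Stack: [1, 2]
COMPARE_OP bool(<) → 1 vs 2 = True. Stack: [True]
POP_JUMP_IF_FALSE → pop True; no jump. Stack: []
LOAD_FAST_LOAD_FAST r,i → push 1,1. Stack: [1, 1]
BINARY_OP - → 1 - 1 = 0. Stack: [0]
STORE_FAST r → r=0. Stack: []
LOAD_FAST b → push 40. Stack: [40]
LOAD_CONST → push 11. Stack: [40, 11]
BINARY_OP // → 40 // 11 = 3. Stack: [3]
STORE_FAST r → r=3. Stack: []
LOAD_CONST → push 7. Stack: [7]
LOAD_FAST a → push -6. Stack: [7, -6]
BINARY_OP + → 7 + -6 = 1. Stack: [1]
STORE_FAST r → r=1. Stack: []
LOAD_FAST i → push 1. Stack: [1]
LOAD_CONST → push 1. Stack: [1, 1]
BINARY_OP + → 1 + 1 = 2. Stack: [2]
STORE_FAST i → i=2. Stack: []
LOAD_FAST i → push 2. Stack: [2]
LOAD_CONST → push 2. Stack: [2, 2]
COMPARE_OP bool(<) → 2 vs 2 = False. Stack: [False]
POP_JUMP_IF_FALSE → pop False; jump. Stack: []
LOAD_FAST r → push 1. Stack: [1]
RETURN_VALUE → return 1.

1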